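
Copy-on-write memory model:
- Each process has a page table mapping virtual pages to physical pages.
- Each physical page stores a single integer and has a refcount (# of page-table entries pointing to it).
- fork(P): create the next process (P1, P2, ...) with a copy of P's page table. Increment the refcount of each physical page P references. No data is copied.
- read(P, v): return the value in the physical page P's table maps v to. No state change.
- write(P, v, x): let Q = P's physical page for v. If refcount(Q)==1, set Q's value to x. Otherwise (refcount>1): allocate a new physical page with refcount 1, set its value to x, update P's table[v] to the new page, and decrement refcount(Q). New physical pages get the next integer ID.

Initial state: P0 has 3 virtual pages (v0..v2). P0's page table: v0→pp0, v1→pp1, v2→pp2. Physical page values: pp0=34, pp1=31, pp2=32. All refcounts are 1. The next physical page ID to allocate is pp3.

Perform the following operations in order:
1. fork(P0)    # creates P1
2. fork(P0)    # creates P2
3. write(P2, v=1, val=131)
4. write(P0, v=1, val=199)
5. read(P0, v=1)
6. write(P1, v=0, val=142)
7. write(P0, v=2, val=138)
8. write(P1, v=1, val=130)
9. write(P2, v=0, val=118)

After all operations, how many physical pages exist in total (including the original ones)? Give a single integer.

Answer: 8

Derivation:
Op 1: fork(P0) -> P1. 3 ppages; refcounts: pp0:2 pp1:2 pp2:2
Op 2: fork(P0) -> P2. 3 ppages; refcounts: pp0:3 pp1:3 pp2:3
Op 3: write(P2, v1, 131). refcount(pp1)=3>1 -> COPY to pp3. 4 ppages; refcounts: pp0:3 pp1:2 pp2:3 pp3:1
Op 4: write(P0, v1, 199). refcount(pp1)=2>1 -> COPY to pp4. 5 ppages; refcounts: pp0:3 pp1:1 pp2:3 pp3:1 pp4:1
Op 5: read(P0, v1) -> 199. No state change.
Op 6: write(P1, v0, 142). refcount(pp0)=3>1 -> COPY to pp5. 6 ppages; refcounts: pp0:2 pp1:1 pp2:3 pp3:1 pp4:1 pp5:1
Op 7: write(P0, v2, 138). refcount(pp2)=3>1 -> COPY to pp6. 7 ppages; refcounts: pp0:2 pp1:1 pp2:2 pp3:1 pp4:1 pp5:1 pp6:1
Op 8: write(P1, v1, 130). refcount(pp1)=1 -> write in place. 7 ppages; refcounts: pp0:2 pp1:1 pp2:2 pp3:1 pp4:1 pp5:1 pp6:1
Op 9: write(P2, v0, 118). refcount(pp0)=2>1 -> COPY to pp7. 8 ppages; refcounts: pp0:1 pp1:1 pp2:2 pp3:1 pp4:1 pp5:1 pp6:1 pp7:1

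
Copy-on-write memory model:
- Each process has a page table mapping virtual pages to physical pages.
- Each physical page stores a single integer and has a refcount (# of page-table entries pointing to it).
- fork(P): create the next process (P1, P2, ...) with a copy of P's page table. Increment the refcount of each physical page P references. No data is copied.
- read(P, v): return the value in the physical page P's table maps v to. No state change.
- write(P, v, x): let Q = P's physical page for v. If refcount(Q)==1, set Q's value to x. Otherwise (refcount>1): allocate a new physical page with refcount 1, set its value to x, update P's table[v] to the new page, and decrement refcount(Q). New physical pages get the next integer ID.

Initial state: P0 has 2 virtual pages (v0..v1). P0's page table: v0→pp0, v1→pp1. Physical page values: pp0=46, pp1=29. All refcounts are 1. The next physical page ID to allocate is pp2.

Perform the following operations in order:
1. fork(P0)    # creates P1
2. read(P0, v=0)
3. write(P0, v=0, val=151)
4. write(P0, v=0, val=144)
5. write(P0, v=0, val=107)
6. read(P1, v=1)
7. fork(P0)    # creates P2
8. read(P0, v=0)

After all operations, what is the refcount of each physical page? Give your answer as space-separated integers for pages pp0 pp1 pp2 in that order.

Answer: 1 3 2

Derivation:
Op 1: fork(P0) -> P1. 2 ppages; refcounts: pp0:2 pp1:2
Op 2: read(P0, v0) -> 46. No state change.
Op 3: write(P0, v0, 151). refcount(pp0)=2>1 -> COPY to pp2. 3 ppages; refcounts: pp0:1 pp1:2 pp2:1
Op 4: write(P0, v0, 144). refcount(pp2)=1 -> write in place. 3 ppages; refcounts: pp0:1 pp1:2 pp2:1
Op 5: write(P0, v0, 107). refcount(pp2)=1 -> write in place. 3 ppages; refcounts: pp0:1 pp1:2 pp2:1
Op 6: read(P1, v1) -> 29. No state change.
Op 7: fork(P0) -> P2. 3 ppages; refcounts: pp0:1 pp1:3 pp2:2
Op 8: read(P0, v0) -> 107. No state change.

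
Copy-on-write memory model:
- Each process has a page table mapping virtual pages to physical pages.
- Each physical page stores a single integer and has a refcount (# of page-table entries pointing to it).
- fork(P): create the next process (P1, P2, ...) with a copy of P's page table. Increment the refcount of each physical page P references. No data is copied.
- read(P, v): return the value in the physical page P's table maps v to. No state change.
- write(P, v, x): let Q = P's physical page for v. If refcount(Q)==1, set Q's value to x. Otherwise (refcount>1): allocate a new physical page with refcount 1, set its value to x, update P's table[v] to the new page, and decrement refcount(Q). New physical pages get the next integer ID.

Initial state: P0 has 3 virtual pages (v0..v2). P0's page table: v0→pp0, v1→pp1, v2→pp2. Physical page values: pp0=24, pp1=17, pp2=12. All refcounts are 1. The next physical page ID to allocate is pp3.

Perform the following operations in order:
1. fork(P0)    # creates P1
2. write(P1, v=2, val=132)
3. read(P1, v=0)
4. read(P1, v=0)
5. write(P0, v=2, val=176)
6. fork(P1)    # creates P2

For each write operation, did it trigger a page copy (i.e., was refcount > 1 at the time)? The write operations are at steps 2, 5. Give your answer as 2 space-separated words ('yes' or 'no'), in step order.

Op 1: fork(P0) -> P1. 3 ppages; refcounts: pp0:2 pp1:2 pp2:2
Op 2: write(P1, v2, 132). refcount(pp2)=2>1 -> COPY to pp3. 4 ppages; refcounts: pp0:2 pp1:2 pp2:1 pp3:1
Op 3: read(P1, v0) -> 24. No state change.
Op 4: read(P1, v0) -> 24. No state change.
Op 5: write(P0, v2, 176). refcount(pp2)=1 -> write in place. 4 ppages; refcounts: pp0:2 pp1:2 pp2:1 pp3:1
Op 6: fork(P1) -> P2. 4 ppages; refcounts: pp0:3 pp1:3 pp2:1 pp3:2

yes no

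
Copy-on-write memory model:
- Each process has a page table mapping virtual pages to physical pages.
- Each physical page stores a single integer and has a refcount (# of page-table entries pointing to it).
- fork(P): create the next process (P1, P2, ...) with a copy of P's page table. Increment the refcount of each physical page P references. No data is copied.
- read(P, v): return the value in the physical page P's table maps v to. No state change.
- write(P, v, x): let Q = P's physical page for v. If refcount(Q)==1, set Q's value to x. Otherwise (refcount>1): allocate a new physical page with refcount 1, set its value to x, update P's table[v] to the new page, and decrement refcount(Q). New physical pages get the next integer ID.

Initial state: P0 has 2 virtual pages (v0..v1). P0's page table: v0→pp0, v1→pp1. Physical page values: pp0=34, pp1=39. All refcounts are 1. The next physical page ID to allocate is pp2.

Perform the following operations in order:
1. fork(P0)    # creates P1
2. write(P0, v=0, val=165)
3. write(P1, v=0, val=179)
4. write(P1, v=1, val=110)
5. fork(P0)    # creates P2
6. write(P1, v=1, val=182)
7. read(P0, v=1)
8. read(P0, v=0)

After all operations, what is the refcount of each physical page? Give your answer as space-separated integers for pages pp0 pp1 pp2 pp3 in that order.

Answer: 1 2 2 1

Derivation:
Op 1: fork(P0) -> P1. 2 ppages; refcounts: pp0:2 pp1:2
Op 2: write(P0, v0, 165). refcount(pp0)=2>1 -> COPY to pp2. 3 ppages; refcounts: pp0:1 pp1:2 pp2:1
Op 3: write(P1, v0, 179). refcount(pp0)=1 -> write in place. 3 ppages; refcounts: pp0:1 pp1:2 pp2:1
Op 4: write(P1, v1, 110). refcount(pp1)=2>1 -> COPY to pp3. 4 ppages; refcounts: pp0:1 pp1:1 pp2:1 pp3:1
Op 5: fork(P0) -> P2. 4 ppages; refcounts: pp0:1 pp1:2 pp2:2 pp3:1
Op 6: write(P1, v1, 182). refcount(pp3)=1 -> write in place. 4 ppages; refcounts: pp0:1 pp1:2 pp2:2 pp3:1
Op 7: read(P0, v1) -> 39. No state change.
Op 8: read(P0, v0) -> 165. No state change.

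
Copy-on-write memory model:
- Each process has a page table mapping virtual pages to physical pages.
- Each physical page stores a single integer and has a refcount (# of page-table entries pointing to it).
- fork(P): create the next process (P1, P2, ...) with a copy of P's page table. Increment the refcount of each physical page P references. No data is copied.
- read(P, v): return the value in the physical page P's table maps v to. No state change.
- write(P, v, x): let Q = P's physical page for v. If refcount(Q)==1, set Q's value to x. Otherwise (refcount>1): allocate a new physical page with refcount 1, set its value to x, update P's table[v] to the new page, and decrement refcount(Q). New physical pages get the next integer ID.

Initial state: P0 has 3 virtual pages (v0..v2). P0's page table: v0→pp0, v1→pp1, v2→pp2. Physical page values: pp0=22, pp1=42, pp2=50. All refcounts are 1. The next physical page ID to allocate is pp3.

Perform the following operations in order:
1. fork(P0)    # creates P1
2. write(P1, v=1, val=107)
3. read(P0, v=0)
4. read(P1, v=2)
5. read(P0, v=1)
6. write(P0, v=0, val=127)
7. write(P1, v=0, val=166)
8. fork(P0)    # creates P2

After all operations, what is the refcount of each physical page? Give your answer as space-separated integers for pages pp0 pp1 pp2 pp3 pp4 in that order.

Answer: 1 2 3 1 2

Derivation:
Op 1: fork(P0) -> P1. 3 ppages; refcounts: pp0:2 pp1:2 pp2:2
Op 2: write(P1, v1, 107). refcount(pp1)=2>1 -> COPY to pp3. 4 ppages; refcounts: pp0:2 pp1:1 pp2:2 pp3:1
Op 3: read(P0, v0) -> 22. No state change.
Op 4: read(P1, v2) -> 50. No state change.
Op 5: read(P0, v1) -> 42. No state change.
Op 6: write(P0, v0, 127). refcount(pp0)=2>1 -> COPY to pp4. 5 ppages; refcounts: pp0:1 pp1:1 pp2:2 pp3:1 pp4:1
Op 7: write(P1, v0, 166). refcount(pp0)=1 -> write in place. 5 ppages; refcounts: pp0:1 pp1:1 pp2:2 pp3:1 pp4:1
Op 8: fork(P0) -> P2. 5 ppages; refcounts: pp0:1 pp1:2 pp2:3 pp3:1 pp4:2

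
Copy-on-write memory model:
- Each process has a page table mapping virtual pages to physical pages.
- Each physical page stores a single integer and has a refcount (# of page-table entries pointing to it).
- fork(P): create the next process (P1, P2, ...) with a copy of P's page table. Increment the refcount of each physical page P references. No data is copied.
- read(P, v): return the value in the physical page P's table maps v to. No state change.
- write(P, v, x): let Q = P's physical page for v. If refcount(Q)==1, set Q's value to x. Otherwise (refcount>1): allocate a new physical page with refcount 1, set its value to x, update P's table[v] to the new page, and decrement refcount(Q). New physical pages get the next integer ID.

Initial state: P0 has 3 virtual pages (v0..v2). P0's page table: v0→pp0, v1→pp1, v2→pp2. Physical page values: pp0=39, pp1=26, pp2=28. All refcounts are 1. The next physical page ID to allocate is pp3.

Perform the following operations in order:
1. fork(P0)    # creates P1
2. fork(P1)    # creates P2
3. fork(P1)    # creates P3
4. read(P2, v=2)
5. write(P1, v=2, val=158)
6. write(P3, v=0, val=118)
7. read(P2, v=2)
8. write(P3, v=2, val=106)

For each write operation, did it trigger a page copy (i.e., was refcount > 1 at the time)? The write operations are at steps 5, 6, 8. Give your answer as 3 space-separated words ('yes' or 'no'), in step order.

Op 1: fork(P0) -> P1. 3 ppages; refcounts: pp0:2 pp1:2 pp2:2
Op 2: fork(P1) -> P2. 3 ppages; refcounts: pp0:3 pp1:3 pp2:3
Op 3: fork(P1) -> P3. 3 ppages; refcounts: pp0:4 pp1:4 pp2:4
Op 4: read(P2, v2) -> 28. No state change.
Op 5: write(P1, v2, 158). refcount(pp2)=4>1 -> COPY to pp3. 4 ppages; refcounts: pp0:4 pp1:4 pp2:3 pp3:1
Op 6: write(P3, v0, 118). refcount(pp0)=4>1 -> COPY to pp4. 5 ppages; refcounts: pp0:3 pp1:4 pp2:3 pp3:1 pp4:1
Op 7: read(P2, v2) -> 28. No state change.
Op 8: write(P3, v2, 106). refcount(pp2)=3>1 -> COPY to pp5. 6 ppages; refcounts: pp0:3 pp1:4 pp2:2 pp3:1 pp4:1 pp5:1

yes yes yes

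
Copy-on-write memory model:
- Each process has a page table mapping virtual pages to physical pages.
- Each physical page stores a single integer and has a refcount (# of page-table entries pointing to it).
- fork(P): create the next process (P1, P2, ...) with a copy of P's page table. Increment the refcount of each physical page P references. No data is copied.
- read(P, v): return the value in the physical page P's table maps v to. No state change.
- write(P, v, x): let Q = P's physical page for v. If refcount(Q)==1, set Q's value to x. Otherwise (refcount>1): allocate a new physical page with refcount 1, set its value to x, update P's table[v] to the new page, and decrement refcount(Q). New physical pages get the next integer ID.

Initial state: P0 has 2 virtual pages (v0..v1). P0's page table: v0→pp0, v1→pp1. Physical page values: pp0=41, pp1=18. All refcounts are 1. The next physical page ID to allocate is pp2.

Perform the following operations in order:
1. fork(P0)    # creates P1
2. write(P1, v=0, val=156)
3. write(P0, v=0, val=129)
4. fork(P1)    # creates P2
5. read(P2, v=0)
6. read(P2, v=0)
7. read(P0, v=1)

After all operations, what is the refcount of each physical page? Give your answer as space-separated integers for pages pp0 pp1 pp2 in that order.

Op 1: fork(P0) -> P1. 2 ppages; refcounts: pp0:2 pp1:2
Op 2: write(P1, v0, 156). refcount(pp0)=2>1 -> COPY to pp2. 3 ppages; refcounts: pp0:1 pp1:2 pp2:1
Op 3: write(P0, v0, 129). refcount(pp0)=1 -> write in place. 3 ppages; refcounts: pp0:1 pp1:2 pp2:1
Op 4: fork(P1) -> P2. 3 ppages; refcounts: pp0:1 pp1:3 pp2:2
Op 5: read(P2, v0) -> 156. No state change.
Op 6: read(P2, v0) -> 156. No state change.
Op 7: read(P0, v1) -> 18. No state change.

Answer: 1 3 2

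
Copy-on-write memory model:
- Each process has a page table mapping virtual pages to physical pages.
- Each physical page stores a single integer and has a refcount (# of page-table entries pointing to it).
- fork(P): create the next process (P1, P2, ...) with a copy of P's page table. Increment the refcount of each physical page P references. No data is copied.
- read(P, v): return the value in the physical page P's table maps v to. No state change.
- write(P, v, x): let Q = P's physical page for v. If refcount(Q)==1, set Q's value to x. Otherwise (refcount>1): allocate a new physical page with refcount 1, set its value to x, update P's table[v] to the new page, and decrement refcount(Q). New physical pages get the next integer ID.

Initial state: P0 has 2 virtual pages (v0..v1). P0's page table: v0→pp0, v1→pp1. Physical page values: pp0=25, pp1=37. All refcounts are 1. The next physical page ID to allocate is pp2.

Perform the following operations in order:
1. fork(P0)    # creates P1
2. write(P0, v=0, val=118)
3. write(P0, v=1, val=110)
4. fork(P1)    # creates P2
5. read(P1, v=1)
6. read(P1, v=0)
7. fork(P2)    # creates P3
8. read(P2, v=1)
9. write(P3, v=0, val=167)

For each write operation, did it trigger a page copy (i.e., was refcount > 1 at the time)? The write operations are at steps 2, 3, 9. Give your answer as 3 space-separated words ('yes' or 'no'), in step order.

Op 1: fork(P0) -> P1. 2 ppages; refcounts: pp0:2 pp1:2
Op 2: write(P0, v0, 118). refcount(pp0)=2>1 -> COPY to pp2. 3 ppages; refcounts: pp0:1 pp1:2 pp2:1
Op 3: write(P0, v1, 110). refcount(pp1)=2>1 -> COPY to pp3. 4 ppages; refcounts: pp0:1 pp1:1 pp2:1 pp3:1
Op 4: fork(P1) -> P2. 4 ppages; refcounts: pp0:2 pp1:2 pp2:1 pp3:1
Op 5: read(P1, v1) -> 37. No state change.
Op 6: read(P1, v0) -> 25. No state change.
Op 7: fork(P2) -> P3. 4 ppages; refcounts: pp0:3 pp1:3 pp2:1 pp3:1
Op 8: read(P2, v1) -> 37. No state change.
Op 9: write(P3, v0, 167). refcount(pp0)=3>1 -> COPY to pp4. 5 ppages; refcounts: pp0:2 pp1:3 pp2:1 pp3:1 pp4:1

yes yes yes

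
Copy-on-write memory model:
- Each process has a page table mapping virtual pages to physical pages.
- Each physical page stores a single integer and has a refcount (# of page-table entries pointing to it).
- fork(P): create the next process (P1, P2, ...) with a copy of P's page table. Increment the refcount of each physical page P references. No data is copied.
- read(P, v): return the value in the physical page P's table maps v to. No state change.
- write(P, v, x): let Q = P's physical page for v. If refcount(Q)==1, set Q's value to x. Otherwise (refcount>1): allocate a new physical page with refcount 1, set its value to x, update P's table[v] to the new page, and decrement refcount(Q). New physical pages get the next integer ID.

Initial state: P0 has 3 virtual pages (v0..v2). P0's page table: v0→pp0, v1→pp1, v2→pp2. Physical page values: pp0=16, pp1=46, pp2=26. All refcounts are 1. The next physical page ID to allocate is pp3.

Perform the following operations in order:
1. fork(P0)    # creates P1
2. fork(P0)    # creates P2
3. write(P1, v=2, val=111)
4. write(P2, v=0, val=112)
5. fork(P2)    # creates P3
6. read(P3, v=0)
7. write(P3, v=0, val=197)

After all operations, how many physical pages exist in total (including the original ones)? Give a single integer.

Op 1: fork(P0) -> P1. 3 ppages; refcounts: pp0:2 pp1:2 pp2:2
Op 2: fork(P0) -> P2. 3 ppages; refcounts: pp0:3 pp1:3 pp2:3
Op 3: write(P1, v2, 111). refcount(pp2)=3>1 -> COPY to pp3. 4 ppages; refcounts: pp0:3 pp1:3 pp2:2 pp3:1
Op 4: write(P2, v0, 112). refcount(pp0)=3>1 -> COPY to pp4. 5 ppages; refcounts: pp0:2 pp1:3 pp2:2 pp3:1 pp4:1
Op 5: fork(P2) -> P3. 5 ppages; refcounts: pp0:2 pp1:4 pp2:3 pp3:1 pp4:2
Op 6: read(P3, v0) -> 112. No state change.
Op 7: write(P3, v0, 197). refcount(pp4)=2>1 -> COPY to pp5. 6 ppages; refcounts: pp0:2 pp1:4 pp2:3 pp3:1 pp4:1 pp5:1

Answer: 6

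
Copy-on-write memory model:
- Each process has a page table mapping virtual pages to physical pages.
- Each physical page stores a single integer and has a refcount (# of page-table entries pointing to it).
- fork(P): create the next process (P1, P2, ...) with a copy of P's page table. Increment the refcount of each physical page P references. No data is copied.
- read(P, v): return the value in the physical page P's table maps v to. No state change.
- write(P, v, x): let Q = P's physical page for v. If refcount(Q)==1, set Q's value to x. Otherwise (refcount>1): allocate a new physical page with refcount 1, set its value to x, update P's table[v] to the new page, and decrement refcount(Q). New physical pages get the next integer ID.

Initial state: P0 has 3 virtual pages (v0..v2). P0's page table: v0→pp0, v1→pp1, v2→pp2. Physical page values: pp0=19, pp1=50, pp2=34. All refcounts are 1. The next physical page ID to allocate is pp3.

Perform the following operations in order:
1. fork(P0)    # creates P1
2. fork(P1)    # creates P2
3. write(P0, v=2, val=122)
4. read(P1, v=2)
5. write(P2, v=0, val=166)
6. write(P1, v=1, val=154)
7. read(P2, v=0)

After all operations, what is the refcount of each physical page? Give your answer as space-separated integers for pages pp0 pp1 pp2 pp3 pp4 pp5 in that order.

Answer: 2 2 2 1 1 1

Derivation:
Op 1: fork(P0) -> P1. 3 ppages; refcounts: pp0:2 pp1:2 pp2:2
Op 2: fork(P1) -> P2. 3 ppages; refcounts: pp0:3 pp1:3 pp2:3
Op 3: write(P0, v2, 122). refcount(pp2)=3>1 -> COPY to pp3. 4 ppages; refcounts: pp0:3 pp1:3 pp2:2 pp3:1
Op 4: read(P1, v2) -> 34. No state change.
Op 5: write(P2, v0, 166). refcount(pp0)=3>1 -> COPY to pp4. 5 ppages; refcounts: pp0:2 pp1:3 pp2:2 pp3:1 pp4:1
Op 6: write(P1, v1, 154). refcount(pp1)=3>1 -> COPY to pp5. 6 ppages; refcounts: pp0:2 pp1:2 pp2:2 pp3:1 pp4:1 pp5:1
Op 7: read(P2, v0) -> 166. No state change.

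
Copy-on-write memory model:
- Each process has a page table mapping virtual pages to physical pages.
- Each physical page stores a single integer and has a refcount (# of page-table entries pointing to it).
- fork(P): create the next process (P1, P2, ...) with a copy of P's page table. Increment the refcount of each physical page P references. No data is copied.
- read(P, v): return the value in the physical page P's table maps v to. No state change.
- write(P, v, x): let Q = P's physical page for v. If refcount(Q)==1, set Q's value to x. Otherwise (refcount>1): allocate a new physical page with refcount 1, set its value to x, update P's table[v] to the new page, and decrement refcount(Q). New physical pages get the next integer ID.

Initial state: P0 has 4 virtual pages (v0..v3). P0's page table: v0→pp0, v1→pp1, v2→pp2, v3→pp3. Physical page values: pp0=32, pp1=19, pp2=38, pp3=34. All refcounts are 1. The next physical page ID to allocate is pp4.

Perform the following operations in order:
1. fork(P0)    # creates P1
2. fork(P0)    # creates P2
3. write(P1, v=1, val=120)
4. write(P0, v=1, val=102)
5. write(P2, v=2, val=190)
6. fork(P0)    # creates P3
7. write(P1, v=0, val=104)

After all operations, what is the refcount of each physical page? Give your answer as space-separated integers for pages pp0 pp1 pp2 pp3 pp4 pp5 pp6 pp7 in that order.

Op 1: fork(P0) -> P1. 4 ppages; refcounts: pp0:2 pp1:2 pp2:2 pp3:2
Op 2: fork(P0) -> P2. 4 ppages; refcounts: pp0:3 pp1:3 pp2:3 pp3:3
Op 3: write(P1, v1, 120). refcount(pp1)=3>1 -> COPY to pp4. 5 ppages; refcounts: pp0:3 pp1:2 pp2:3 pp3:3 pp4:1
Op 4: write(P0, v1, 102). refcount(pp1)=2>1 -> COPY to pp5. 6 ppages; refcounts: pp0:3 pp1:1 pp2:3 pp3:3 pp4:1 pp5:1
Op 5: write(P2, v2, 190). refcount(pp2)=3>1 -> COPY to pp6. 7 ppages; refcounts: pp0:3 pp1:1 pp2:2 pp3:3 pp4:1 pp5:1 pp6:1
Op 6: fork(P0) -> P3. 7 ppages; refcounts: pp0:4 pp1:1 pp2:3 pp3:4 pp4:1 pp5:2 pp6:1
Op 7: write(P1, v0, 104). refcount(pp0)=4>1 -> COPY to pp7. 8 ppages; refcounts: pp0:3 pp1:1 pp2:3 pp3:4 pp4:1 pp5:2 pp6:1 pp7:1

Answer: 3 1 3 4 1 2 1 1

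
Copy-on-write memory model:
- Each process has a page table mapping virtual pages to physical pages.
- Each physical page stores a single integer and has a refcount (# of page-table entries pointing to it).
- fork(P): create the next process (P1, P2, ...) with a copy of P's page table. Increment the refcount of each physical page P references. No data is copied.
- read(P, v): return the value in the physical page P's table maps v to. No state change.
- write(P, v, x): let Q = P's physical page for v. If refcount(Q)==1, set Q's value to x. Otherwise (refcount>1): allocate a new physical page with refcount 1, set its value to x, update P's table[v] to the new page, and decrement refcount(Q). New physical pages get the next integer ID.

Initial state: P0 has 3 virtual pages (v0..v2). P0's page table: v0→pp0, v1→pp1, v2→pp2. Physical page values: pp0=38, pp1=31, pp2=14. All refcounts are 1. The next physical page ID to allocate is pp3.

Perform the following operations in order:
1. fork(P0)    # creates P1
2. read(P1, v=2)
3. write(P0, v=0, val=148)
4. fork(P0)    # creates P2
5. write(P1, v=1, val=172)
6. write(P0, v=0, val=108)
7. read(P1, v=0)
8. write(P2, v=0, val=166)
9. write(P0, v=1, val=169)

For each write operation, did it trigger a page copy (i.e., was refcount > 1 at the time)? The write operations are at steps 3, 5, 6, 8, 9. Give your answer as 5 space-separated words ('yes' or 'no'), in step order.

Op 1: fork(P0) -> P1. 3 ppages; refcounts: pp0:2 pp1:2 pp2:2
Op 2: read(P1, v2) -> 14. No state change.
Op 3: write(P0, v0, 148). refcount(pp0)=2>1 -> COPY to pp3. 4 ppages; refcounts: pp0:1 pp1:2 pp2:2 pp3:1
Op 4: fork(P0) -> P2. 4 ppages; refcounts: pp0:1 pp1:3 pp2:3 pp3:2
Op 5: write(P1, v1, 172). refcount(pp1)=3>1 -> COPY to pp4. 5 ppages; refcounts: pp0:1 pp1:2 pp2:3 pp3:2 pp4:1
Op 6: write(P0, v0, 108). refcount(pp3)=2>1 -> COPY to pp5. 6 ppages; refcounts: pp0:1 pp1:2 pp2:3 pp3:1 pp4:1 pp5:1
Op 7: read(P1, v0) -> 38. No state change.
Op 8: write(P2, v0, 166). refcount(pp3)=1 -> write in place. 6 ppages; refcounts: pp0:1 pp1:2 pp2:3 pp3:1 pp4:1 pp5:1
Op 9: write(P0, v1, 169). refcount(pp1)=2>1 -> COPY to pp6. 7 ppages; refcounts: pp0:1 pp1:1 pp2:3 pp3:1 pp4:1 pp5:1 pp6:1

yes yes yes no yes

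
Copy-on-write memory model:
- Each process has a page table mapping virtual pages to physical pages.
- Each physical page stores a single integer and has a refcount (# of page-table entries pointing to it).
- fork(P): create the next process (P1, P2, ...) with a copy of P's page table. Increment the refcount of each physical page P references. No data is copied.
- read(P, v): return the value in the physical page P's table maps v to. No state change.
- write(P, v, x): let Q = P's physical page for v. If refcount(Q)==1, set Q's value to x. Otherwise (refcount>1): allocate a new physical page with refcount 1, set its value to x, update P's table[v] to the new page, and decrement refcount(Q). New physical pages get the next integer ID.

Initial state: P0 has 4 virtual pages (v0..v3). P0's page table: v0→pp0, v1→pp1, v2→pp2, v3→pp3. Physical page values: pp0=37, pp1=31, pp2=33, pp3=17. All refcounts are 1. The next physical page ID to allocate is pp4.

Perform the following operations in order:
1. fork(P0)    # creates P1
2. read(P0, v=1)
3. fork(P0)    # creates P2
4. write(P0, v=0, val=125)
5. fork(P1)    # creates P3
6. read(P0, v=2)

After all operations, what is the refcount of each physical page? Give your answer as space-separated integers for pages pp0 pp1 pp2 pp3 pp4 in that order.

Op 1: fork(P0) -> P1. 4 ppages; refcounts: pp0:2 pp1:2 pp2:2 pp3:2
Op 2: read(P0, v1) -> 31. No state change.
Op 3: fork(P0) -> P2. 4 ppages; refcounts: pp0:3 pp1:3 pp2:3 pp3:3
Op 4: write(P0, v0, 125). refcount(pp0)=3>1 -> COPY to pp4. 5 ppages; refcounts: pp0:2 pp1:3 pp2:3 pp3:3 pp4:1
Op 5: fork(P1) -> P3. 5 ppages; refcounts: pp0:3 pp1:4 pp2:4 pp3:4 pp4:1
Op 6: read(P0, v2) -> 33. No state change.

Answer: 3 4 4 4 1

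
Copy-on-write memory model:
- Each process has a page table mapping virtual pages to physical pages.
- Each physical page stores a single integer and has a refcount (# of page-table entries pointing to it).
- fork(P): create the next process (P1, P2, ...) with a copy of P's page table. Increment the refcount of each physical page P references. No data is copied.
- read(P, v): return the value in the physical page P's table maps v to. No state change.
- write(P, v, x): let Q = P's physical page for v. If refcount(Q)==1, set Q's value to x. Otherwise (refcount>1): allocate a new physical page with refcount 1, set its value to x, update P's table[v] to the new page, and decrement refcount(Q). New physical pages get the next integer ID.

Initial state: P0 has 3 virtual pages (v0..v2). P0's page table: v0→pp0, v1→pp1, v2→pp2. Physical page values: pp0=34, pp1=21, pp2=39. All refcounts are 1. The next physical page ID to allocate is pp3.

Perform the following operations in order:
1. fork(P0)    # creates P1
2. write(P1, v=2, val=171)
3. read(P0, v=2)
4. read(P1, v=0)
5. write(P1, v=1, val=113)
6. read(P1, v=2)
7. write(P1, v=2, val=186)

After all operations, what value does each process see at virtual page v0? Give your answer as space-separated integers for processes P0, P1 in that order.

Op 1: fork(P0) -> P1. 3 ppages; refcounts: pp0:2 pp1:2 pp2:2
Op 2: write(P1, v2, 171). refcount(pp2)=2>1 -> COPY to pp3. 4 ppages; refcounts: pp0:2 pp1:2 pp2:1 pp3:1
Op 3: read(P0, v2) -> 39. No state change.
Op 4: read(P1, v0) -> 34. No state change.
Op 5: write(P1, v1, 113). refcount(pp1)=2>1 -> COPY to pp4. 5 ppages; refcounts: pp0:2 pp1:1 pp2:1 pp3:1 pp4:1
Op 6: read(P1, v2) -> 171. No state change.
Op 7: write(P1, v2, 186). refcount(pp3)=1 -> write in place. 5 ppages; refcounts: pp0:2 pp1:1 pp2:1 pp3:1 pp4:1
P0: v0 -> pp0 = 34
P1: v0 -> pp0 = 34

Answer: 34 34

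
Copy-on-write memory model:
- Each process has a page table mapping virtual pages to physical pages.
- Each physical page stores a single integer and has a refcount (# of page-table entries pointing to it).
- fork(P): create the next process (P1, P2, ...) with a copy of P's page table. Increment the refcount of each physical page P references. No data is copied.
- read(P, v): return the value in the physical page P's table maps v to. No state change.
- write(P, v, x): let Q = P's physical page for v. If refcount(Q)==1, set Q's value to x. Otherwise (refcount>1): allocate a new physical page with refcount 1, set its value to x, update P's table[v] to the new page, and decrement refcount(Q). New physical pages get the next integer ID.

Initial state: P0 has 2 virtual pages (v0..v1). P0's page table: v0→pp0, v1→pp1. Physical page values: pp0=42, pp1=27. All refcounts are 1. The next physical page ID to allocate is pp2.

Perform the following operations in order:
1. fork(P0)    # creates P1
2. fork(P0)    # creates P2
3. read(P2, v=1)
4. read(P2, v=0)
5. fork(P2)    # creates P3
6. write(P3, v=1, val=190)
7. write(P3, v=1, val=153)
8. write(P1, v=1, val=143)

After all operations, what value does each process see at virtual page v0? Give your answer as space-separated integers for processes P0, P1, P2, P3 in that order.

Op 1: fork(P0) -> P1. 2 ppages; refcounts: pp0:2 pp1:2
Op 2: fork(P0) -> P2. 2 ppages; refcounts: pp0:3 pp1:3
Op 3: read(P2, v1) -> 27. No state change.
Op 4: read(P2, v0) -> 42. No state change.
Op 5: fork(P2) -> P3. 2 ppages; refcounts: pp0:4 pp1:4
Op 6: write(P3, v1, 190). refcount(pp1)=4>1 -> COPY to pp2. 3 ppages; refcounts: pp0:4 pp1:3 pp2:1
Op 7: write(P3, v1, 153). refcount(pp2)=1 -> write in place. 3 ppages; refcounts: pp0:4 pp1:3 pp2:1
Op 8: write(P1, v1, 143). refcount(pp1)=3>1 -> COPY to pp3. 4 ppages; refcounts: pp0:4 pp1:2 pp2:1 pp3:1
P0: v0 -> pp0 = 42
P1: v0 -> pp0 = 42
P2: v0 -> pp0 = 42
P3: v0 -> pp0 = 42

Answer: 42 42 42 42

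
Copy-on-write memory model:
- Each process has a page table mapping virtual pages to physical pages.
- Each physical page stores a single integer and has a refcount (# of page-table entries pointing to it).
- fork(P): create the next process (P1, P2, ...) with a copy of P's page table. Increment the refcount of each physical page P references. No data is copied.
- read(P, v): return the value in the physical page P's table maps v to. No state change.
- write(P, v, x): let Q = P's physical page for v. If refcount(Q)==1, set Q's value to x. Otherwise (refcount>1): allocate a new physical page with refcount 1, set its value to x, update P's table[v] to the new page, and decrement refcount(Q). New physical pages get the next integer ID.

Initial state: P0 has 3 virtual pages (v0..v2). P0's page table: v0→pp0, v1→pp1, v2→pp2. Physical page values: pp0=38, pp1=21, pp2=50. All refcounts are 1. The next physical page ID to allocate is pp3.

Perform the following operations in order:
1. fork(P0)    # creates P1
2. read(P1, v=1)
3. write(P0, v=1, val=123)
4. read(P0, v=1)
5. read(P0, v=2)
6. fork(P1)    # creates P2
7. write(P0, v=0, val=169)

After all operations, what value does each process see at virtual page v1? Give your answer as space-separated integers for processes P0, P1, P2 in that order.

Op 1: fork(P0) -> P1. 3 ppages; refcounts: pp0:2 pp1:2 pp2:2
Op 2: read(P1, v1) -> 21. No state change.
Op 3: write(P0, v1, 123). refcount(pp1)=2>1 -> COPY to pp3. 4 ppages; refcounts: pp0:2 pp1:1 pp2:2 pp3:1
Op 4: read(P0, v1) -> 123. No state change.
Op 5: read(P0, v2) -> 50. No state change.
Op 6: fork(P1) -> P2. 4 ppages; refcounts: pp0:3 pp1:2 pp2:3 pp3:1
Op 7: write(P0, v0, 169). refcount(pp0)=3>1 -> COPY to pp4. 5 ppages; refcounts: pp0:2 pp1:2 pp2:3 pp3:1 pp4:1
P0: v1 -> pp3 = 123
P1: v1 -> pp1 = 21
P2: v1 -> pp1 = 21

Answer: 123 21 21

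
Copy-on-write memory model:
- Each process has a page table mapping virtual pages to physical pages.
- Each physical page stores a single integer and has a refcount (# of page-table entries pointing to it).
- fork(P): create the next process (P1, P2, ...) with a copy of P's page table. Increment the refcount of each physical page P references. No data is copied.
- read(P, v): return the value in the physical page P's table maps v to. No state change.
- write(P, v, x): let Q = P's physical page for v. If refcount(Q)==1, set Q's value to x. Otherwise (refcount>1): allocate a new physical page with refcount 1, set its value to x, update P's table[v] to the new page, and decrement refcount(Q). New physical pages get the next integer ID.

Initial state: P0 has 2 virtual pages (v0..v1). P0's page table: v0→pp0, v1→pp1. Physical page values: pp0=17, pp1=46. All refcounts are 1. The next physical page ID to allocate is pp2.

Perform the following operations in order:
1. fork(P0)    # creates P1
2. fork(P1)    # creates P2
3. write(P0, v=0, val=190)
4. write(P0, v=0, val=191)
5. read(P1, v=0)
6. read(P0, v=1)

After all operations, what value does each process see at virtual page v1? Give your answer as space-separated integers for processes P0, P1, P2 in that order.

Op 1: fork(P0) -> P1. 2 ppages; refcounts: pp0:2 pp1:2
Op 2: fork(P1) -> P2. 2 ppages; refcounts: pp0:3 pp1:3
Op 3: write(P0, v0, 190). refcount(pp0)=3>1 -> COPY to pp2. 3 ppages; refcounts: pp0:2 pp1:3 pp2:1
Op 4: write(P0, v0, 191). refcount(pp2)=1 -> write in place. 3 ppages; refcounts: pp0:2 pp1:3 pp2:1
Op 5: read(P1, v0) -> 17. No state change.
Op 6: read(P0, v1) -> 46. No state change.
P0: v1 -> pp1 = 46
P1: v1 -> pp1 = 46
P2: v1 -> pp1 = 46

Answer: 46 46 46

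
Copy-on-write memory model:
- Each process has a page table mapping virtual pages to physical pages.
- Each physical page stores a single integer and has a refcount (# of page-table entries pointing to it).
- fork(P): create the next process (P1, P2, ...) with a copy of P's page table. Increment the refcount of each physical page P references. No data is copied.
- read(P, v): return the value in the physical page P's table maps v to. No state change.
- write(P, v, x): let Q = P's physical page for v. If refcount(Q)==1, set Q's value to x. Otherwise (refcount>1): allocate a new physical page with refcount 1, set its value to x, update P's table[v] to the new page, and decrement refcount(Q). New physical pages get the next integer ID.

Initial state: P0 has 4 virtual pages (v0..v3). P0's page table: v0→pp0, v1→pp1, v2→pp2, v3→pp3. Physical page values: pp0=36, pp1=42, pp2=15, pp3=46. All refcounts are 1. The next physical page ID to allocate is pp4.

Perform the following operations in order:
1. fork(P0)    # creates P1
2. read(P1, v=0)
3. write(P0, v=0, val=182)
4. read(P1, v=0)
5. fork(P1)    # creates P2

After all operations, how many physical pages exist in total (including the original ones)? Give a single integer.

Answer: 5

Derivation:
Op 1: fork(P0) -> P1. 4 ppages; refcounts: pp0:2 pp1:2 pp2:2 pp3:2
Op 2: read(P1, v0) -> 36. No state change.
Op 3: write(P0, v0, 182). refcount(pp0)=2>1 -> COPY to pp4. 5 ppages; refcounts: pp0:1 pp1:2 pp2:2 pp3:2 pp4:1
Op 4: read(P1, v0) -> 36. No state change.
Op 5: fork(P1) -> P2. 5 ppages; refcounts: pp0:2 pp1:3 pp2:3 pp3:3 pp4:1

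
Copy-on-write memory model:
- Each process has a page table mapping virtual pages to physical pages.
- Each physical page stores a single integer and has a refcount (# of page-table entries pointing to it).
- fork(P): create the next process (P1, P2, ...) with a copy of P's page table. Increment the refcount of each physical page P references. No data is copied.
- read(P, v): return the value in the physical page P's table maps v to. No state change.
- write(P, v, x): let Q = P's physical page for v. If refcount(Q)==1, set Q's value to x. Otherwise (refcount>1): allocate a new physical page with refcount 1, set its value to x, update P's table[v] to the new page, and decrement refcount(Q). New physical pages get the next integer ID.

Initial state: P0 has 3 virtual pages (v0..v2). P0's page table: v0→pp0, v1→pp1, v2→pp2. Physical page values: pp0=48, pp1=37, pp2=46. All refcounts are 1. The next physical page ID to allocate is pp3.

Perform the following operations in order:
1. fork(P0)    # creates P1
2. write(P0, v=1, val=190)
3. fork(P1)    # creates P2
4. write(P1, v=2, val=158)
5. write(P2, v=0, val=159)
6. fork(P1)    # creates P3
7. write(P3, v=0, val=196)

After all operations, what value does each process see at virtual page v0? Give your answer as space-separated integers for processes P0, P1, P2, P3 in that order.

Answer: 48 48 159 196

Derivation:
Op 1: fork(P0) -> P1. 3 ppages; refcounts: pp0:2 pp1:2 pp2:2
Op 2: write(P0, v1, 190). refcount(pp1)=2>1 -> COPY to pp3. 4 ppages; refcounts: pp0:2 pp1:1 pp2:2 pp3:1
Op 3: fork(P1) -> P2. 4 ppages; refcounts: pp0:3 pp1:2 pp2:3 pp3:1
Op 4: write(P1, v2, 158). refcount(pp2)=3>1 -> COPY to pp4. 5 ppages; refcounts: pp0:3 pp1:2 pp2:2 pp3:1 pp4:1
Op 5: write(P2, v0, 159). refcount(pp0)=3>1 -> COPY to pp5. 6 ppages; refcounts: pp0:2 pp1:2 pp2:2 pp3:1 pp4:1 pp5:1
Op 6: fork(P1) -> P3. 6 ppages; refcounts: pp0:3 pp1:3 pp2:2 pp3:1 pp4:2 pp5:1
Op 7: write(P3, v0, 196). refcount(pp0)=3>1 -> COPY to pp6. 7 ppages; refcounts: pp0:2 pp1:3 pp2:2 pp3:1 pp4:2 pp5:1 pp6:1
P0: v0 -> pp0 = 48
P1: v0 -> pp0 = 48
P2: v0 -> pp5 = 159
P3: v0 -> pp6 = 196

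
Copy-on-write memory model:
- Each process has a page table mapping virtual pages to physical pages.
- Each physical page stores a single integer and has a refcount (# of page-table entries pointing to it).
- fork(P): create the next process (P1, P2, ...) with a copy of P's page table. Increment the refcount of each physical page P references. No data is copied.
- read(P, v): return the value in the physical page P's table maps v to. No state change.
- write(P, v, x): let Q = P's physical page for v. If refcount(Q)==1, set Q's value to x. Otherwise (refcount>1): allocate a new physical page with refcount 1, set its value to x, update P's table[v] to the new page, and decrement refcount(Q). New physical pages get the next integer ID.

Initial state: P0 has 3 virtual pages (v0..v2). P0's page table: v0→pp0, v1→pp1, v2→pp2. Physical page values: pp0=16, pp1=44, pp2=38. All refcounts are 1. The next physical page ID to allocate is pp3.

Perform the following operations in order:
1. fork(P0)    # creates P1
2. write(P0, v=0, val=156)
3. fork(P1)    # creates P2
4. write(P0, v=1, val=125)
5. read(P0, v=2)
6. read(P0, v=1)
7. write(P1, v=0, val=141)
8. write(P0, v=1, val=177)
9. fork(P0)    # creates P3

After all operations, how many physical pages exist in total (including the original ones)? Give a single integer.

Op 1: fork(P0) -> P1. 3 ppages; refcounts: pp0:2 pp1:2 pp2:2
Op 2: write(P0, v0, 156). refcount(pp0)=2>1 -> COPY to pp3. 4 ppages; refcounts: pp0:1 pp1:2 pp2:2 pp3:1
Op 3: fork(P1) -> P2. 4 ppages; refcounts: pp0:2 pp1:3 pp2:3 pp3:1
Op 4: write(P0, v1, 125). refcount(pp1)=3>1 -> COPY to pp4. 5 ppages; refcounts: pp0:2 pp1:2 pp2:3 pp3:1 pp4:1
Op 5: read(P0, v2) -> 38. No state change.
Op 6: read(P0, v1) -> 125. No state change.
Op 7: write(P1, v0, 141). refcount(pp0)=2>1 -> COPY to pp5. 6 ppages; refcounts: pp0:1 pp1:2 pp2:3 pp3:1 pp4:1 pp5:1
Op 8: write(P0, v1, 177). refcount(pp4)=1 -> write in place. 6 ppages; refcounts: pp0:1 pp1:2 pp2:3 pp3:1 pp4:1 pp5:1
Op 9: fork(P0) -> P3. 6 ppages; refcounts: pp0:1 pp1:2 pp2:4 pp3:2 pp4:2 pp5:1

Answer: 6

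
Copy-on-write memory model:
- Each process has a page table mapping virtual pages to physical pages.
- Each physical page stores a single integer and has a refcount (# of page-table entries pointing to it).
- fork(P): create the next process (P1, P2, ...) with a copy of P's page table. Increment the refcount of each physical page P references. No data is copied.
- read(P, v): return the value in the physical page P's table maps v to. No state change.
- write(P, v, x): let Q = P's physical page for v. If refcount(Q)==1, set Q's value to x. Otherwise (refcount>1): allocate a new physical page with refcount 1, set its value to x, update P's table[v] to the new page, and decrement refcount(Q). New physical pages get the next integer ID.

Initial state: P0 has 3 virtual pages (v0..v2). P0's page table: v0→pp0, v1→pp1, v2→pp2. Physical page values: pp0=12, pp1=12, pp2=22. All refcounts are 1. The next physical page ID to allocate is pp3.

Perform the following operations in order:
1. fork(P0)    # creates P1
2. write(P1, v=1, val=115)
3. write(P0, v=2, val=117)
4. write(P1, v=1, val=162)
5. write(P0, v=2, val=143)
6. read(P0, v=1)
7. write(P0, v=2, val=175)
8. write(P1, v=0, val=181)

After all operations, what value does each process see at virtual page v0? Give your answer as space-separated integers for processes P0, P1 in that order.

Op 1: fork(P0) -> P1. 3 ppages; refcounts: pp0:2 pp1:2 pp2:2
Op 2: write(P1, v1, 115). refcount(pp1)=2>1 -> COPY to pp3. 4 ppages; refcounts: pp0:2 pp1:1 pp2:2 pp3:1
Op 3: write(P0, v2, 117). refcount(pp2)=2>1 -> COPY to pp4. 5 ppages; refcounts: pp0:2 pp1:1 pp2:1 pp3:1 pp4:1
Op 4: write(P1, v1, 162). refcount(pp3)=1 -> write in place. 5 ppages; refcounts: pp0:2 pp1:1 pp2:1 pp3:1 pp4:1
Op 5: write(P0, v2, 143). refcount(pp4)=1 -> write in place. 5 ppages; refcounts: pp0:2 pp1:1 pp2:1 pp3:1 pp4:1
Op 6: read(P0, v1) -> 12. No state change.
Op 7: write(P0, v2, 175). refcount(pp4)=1 -> write in place. 5 ppages; refcounts: pp0:2 pp1:1 pp2:1 pp3:1 pp4:1
Op 8: write(P1, v0, 181). refcount(pp0)=2>1 -> COPY to pp5. 6 ppages; refcounts: pp0:1 pp1:1 pp2:1 pp3:1 pp4:1 pp5:1
P0: v0 -> pp0 = 12
P1: v0 -> pp5 = 181

Answer: 12 181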